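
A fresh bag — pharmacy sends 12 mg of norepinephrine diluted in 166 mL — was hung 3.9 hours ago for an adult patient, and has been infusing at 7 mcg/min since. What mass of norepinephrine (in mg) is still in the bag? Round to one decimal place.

10.4 mg

7 mcg/min × 60 min/hr = 420 mcg/hr
Concentration = 12 mg ÷ 166 mL = 0.07228916 mg/mL = 72.28916 mcg/mL
Rate = 420 mcg/hr ÷ 72.28916 mcg/mL = 5.81 mL/hr
Volume infused = 5.81 mL/hr × 3.9 hr = 22.659 mL
Volume remaining = 166 − 22.659 = 143.341 mL
Drug remaining = 143.341 mL × 72.28916 mcg/mL = 10362 mcg = 10.362 mg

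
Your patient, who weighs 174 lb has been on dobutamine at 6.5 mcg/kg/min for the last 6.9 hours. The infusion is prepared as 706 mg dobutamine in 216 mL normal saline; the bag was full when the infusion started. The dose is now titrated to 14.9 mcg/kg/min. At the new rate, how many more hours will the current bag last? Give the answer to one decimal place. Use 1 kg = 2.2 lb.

7.0 hours

Initial rate:
Weight = 174 lb ÷ 2.2 lb/kg = 79.09091 kg
Dose = 6.5 mcg/kg/min × 79.09091 kg = 514.0909 mcg/min
514.0909 mcg/min × 60 min/hr = 30845.45 mcg/hr
Concentration = 706 mg ÷ 216 mL = 3.268519 mg/mL = 3268.519 mcg/mL
Rate = 30845.45 mcg/hr ÷ 3268.519 mcg/mL = 9.437136 mL/hr
Volume infused so far = 9.437136 mL/hr × 6.9 hr = 65.11624 mL
Volume remaining = 216 − 65.11624 = 150.8838 mL
New rate:
Dose = 14.9 mcg/kg/min × 79.09091 kg = 1178.455 mcg/min
1178.455 mcg/min × 60 min/hr = 70707.27 mcg/hr
Rate = 70707.27 mcg/hr ÷ 3268.519 mcg/mL = 21.63282 mL/hr
Time remaining = 150.8838 mL ÷ 21.63282 mL/hr = 6.974762 hr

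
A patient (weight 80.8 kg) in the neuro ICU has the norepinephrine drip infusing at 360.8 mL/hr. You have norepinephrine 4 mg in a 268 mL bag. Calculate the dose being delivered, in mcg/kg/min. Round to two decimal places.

1.11 mcg/kg/min

Concentration = 4 mg ÷ 268 mL = 0.01492537 mg/mL = 14.92537 mcg/mL
Drug rate = 360.8 mL/hr × 14.92537 mcg/mL = 5385.075 mcg/hr
5385.075 mcg/hr ÷ 60 min/hr = 89.75124 mcg/min
89.75124 mcg/min ÷ 80.8 kg = 1.110783 mcg/kg/min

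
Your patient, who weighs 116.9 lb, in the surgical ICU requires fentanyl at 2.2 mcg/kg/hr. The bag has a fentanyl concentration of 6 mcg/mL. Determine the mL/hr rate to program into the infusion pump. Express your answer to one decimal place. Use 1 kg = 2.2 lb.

Weight = 116.9 lb ÷ 2.2 lb/kg = 53.13636 kg
Dose = 2.2 mcg/kg/hr × 53.13636 kg = 116.9 mcg/hr
Rate = 116.9 mcg/hr ÷ 6 mcg/mL = 19.48333 mL/hr

19.5 mL/hr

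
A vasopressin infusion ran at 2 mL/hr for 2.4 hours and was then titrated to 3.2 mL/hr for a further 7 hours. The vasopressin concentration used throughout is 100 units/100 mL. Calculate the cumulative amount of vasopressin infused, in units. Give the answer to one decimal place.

27.2 units

Concentration = 100 units ÷ 100 mL = 1 units/mL
Stage 1: 2 mL/hr × 2.4 hr = 4.8 mL → 4.8 mL × 1 units/mL = 4.8 units
Stage 2: 3.2 mL/hr × 7 hr = 22.4 mL → 22.4 mL × 1 units/mL = 22.4 units
Total = 4.8 + 22.4 = 27.2 units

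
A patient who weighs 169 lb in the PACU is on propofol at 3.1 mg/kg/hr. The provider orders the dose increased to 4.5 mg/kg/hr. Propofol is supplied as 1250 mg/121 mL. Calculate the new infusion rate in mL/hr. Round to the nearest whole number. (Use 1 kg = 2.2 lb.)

33 mL/hr

Weight = 169 lb ÷ 2.2 lb/kg = 76.81818 kg
Dose = 4.5 mg/kg/hr × 76.81818 kg = 345.6818 mg/hr
Concentration = 1250 mg ÷ 121 mL = 10.33058 mg/mL
Rate = 345.6818 mg/hr ÷ 10.33058 mg/mL = 33.462 mL/hr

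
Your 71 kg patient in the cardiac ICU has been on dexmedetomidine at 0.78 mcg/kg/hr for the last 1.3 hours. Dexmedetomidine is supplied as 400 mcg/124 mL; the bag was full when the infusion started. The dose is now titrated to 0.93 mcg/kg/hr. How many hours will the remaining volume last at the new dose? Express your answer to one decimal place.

5.0 hours

Initial rate:
Dose = 0.78 mcg/kg/hr × 71 kg = 55.38 mcg/hr
Concentration = 400 mcg ÷ 124 mL = 3.225806 mcg/mL
Rate = 55.38 mcg/hr ÷ 3.225806 mcg/mL = 17.1678 mL/hr
Volume infused so far = 17.1678 mL/hr × 1.3 hr = 22.31814 mL
Volume remaining = 124 − 22.31814 = 101.6819 mL
New rate:
Dose = 0.93 mcg/kg/hr × 71 kg = 66.03 mcg/hr
Rate = 66.03 mcg/hr ÷ 3.225806 mcg/mL = 20.4693 mL/hr
Time remaining = 101.6819 mL ÷ 20.4693 mL/hr = 4.96753 hr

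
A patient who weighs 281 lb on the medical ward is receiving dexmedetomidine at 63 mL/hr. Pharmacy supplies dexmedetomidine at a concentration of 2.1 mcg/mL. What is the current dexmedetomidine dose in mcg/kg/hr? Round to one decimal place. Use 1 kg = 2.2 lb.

1.0 mcg/kg/hr

Weight = 281 lb ÷ 2.2 lb/kg = 127.7273 kg
Drug rate = 63 mL/hr × 2.1 mcg/mL = 132.3 mcg/hr
132.3 mcg/hr ÷ 127.7273 kg = 1.035801 mcg/kg/hr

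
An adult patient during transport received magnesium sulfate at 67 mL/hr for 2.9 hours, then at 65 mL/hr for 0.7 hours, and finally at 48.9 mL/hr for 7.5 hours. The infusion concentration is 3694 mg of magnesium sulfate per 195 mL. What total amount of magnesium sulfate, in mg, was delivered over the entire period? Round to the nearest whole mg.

11490 mg

Concentration = 3694 mg ÷ 195 mL = 18.94359 mg/mL
Stage 1: 67 mL/hr × 2.9 hr = 194.3 mL → 194.3 mL × 18.94359 mg/mL = 3680.739 mg
Stage 2: 65 mL/hr × 0.7 hr = 45.5 mL → 45.5 mL × 18.94359 mg/mL = 861.9333 mg
Stage 3: 48.9 mL/hr × 7.5 hr = 366.75 mL → 366.75 mL × 18.94359 mg/mL = 6947.562 mg
Total = 3680.739 + 861.9333 + 6947.562 = 11490.23 mg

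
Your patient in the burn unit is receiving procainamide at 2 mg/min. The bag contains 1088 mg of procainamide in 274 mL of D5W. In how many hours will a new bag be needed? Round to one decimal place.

9.1 hours

2 mg/min × 60 min/hr = 120 mg/hr
Concentration = 1088 mg ÷ 274 mL = 3.970803 mg/mL
Rate = 120 mg/hr ÷ 3.970803 mg/mL = 30.22059 mL/hr
Duration = 274 mL ÷ 30.22059 mL/hr = 9.066667 hr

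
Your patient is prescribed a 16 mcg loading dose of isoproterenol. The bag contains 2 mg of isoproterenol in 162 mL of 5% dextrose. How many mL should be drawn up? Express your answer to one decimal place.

1.3 mL

Concentration = 2 mg ÷ 162 mL = 0.01234568 mg/mL = 12.34568 mcg/mL
Volume = 16 mcg ÷ 12.34568 mcg/mL = 1.296 mL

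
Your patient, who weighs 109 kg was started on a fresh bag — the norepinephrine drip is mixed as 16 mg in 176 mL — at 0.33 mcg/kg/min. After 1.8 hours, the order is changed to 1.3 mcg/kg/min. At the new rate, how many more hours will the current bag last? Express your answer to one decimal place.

Initial rate:
Dose = 0.33 mcg/kg/min × 109 kg = 35.97 mcg/min
35.97 mcg/min × 60 min/hr = 2158.2 mcg/hr
Concentration = 16 mg ÷ 176 mL = 0.09090909 mg/mL = 90.90909 mcg/mL
Rate = 2158.2 mcg/hr ÷ 90.90909 mcg/mL = 23.7402 mL/hr
Volume infused so far = 23.7402 mL/hr × 1.8 hr = 42.73236 mL
Volume remaining = 176 − 42.73236 = 133.2676 mL
New rate:
Dose = 1.3 mcg/kg/min × 109 kg = 141.7 mcg/min
141.7 mcg/min × 60 min/hr = 8502 mcg/hr
Rate = 8502 mcg/hr ÷ 90.90909 mcg/mL = 93.522 mL/hr
Time remaining = 133.2676 mL ÷ 93.522 mL/hr = 1.424987 hr

1.4 hours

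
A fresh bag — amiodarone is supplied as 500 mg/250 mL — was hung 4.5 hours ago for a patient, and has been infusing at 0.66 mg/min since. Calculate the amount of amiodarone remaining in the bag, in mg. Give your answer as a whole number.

322 mg

0.66 mg/min × 60 min/hr = 39.6 mg/hr
Concentration = 500 mg ÷ 250 mL = 2 mg/mL
Rate = 39.6 mg/hr ÷ 2 mg/mL = 19.8 mL/hr
Volume infused = 19.8 mL/hr × 4.5 hr = 89.1 mL
Volume remaining = 250 − 89.1 = 160.9 mL
Drug remaining = 160.9 mL × 2 mg/mL = 321.8 mg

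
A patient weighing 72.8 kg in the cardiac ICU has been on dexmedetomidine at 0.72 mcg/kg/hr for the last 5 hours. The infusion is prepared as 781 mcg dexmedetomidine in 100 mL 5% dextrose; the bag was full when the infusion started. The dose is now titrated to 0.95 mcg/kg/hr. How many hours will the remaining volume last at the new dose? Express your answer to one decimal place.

7.5 hours

Initial rate:
Dose = 0.72 mcg/kg/hr × 72.8 kg = 52.416 mcg/hr
Concentration = 781 mcg ÷ 100 mL = 7.81 mcg/mL
Rate = 52.416 mcg/hr ÷ 7.81 mcg/mL = 6.711396 mL/hr
Volume infused so far = 6.711396 mL/hr × 5 hr = 33.55698 mL
Volume remaining = 100 − 33.55698 = 66.44302 mL
New rate:
Dose = 0.95 mcg/kg/hr × 72.8 kg = 69.16 mcg/hr
Rate = 69.16 mcg/hr ÷ 7.81 mcg/mL = 8.855314 mL/hr
Time remaining = 66.44302 mL ÷ 8.855314 mL/hr = 7.503181 hr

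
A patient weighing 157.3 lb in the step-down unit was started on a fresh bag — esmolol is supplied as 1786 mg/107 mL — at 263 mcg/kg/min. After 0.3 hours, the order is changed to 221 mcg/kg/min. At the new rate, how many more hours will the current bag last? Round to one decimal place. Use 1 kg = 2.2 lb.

1.5 hours

Initial rate:
Weight = 157.3 lb ÷ 2.2 lb/kg = 71.5 kg
Dose = 263 mcg/kg/min × 71.5 kg = 18804.5 mcg/min
18804.5 mcg/min × 60 min/hr = 1128270 mcg/hr
Concentration = 1786 mg ÷ 107 mL = 16.69159 mg/mL = 16691.59 mcg/mL
Rate = 1128270 mcg/hr ÷ 16691.59 mcg/mL = 67.59512 mL/hr
Volume infused so far = 67.59512 mL/hr × 0.3 hr = 20.27854 mL
Volume remaining = 107 − 20.27854 = 86.72146 mL
New rate:
Dose = 221 mcg/kg/min × 71.5 kg = 15801.5 mcg/min
15801.5 mcg/min × 60 min/hr = 948090 mcg/hr
Rate = 948090 mcg/hr ÷ 16691.59 mcg/mL = 56.80046 mL/hr
Time remaining = 86.72146 mL ÷ 56.80046 mL/hr = 1.526774 hr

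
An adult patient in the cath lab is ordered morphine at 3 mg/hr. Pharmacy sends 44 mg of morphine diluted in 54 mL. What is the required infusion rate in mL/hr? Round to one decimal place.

3.7 mL/hr

Concentration = 44 mg ÷ 54 mL = 0.8148148 mg/mL
Rate = 3 mg/hr ÷ 0.8148148 mg/mL = 3.681818 mL/hr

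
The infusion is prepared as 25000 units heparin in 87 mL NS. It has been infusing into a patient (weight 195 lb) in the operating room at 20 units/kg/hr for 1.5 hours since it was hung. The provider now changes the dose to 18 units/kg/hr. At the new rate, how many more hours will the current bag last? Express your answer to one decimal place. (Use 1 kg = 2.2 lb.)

Initial rate:
Weight = 195 lb ÷ 2.2 lb/kg = 88.63636 kg
Dose = 20 units/kg/hr × 88.63636 kg = 1772.727 units/hr
Concentration = 25000 units ÷ 87 mL = 287.3563 units/mL
Rate = 1772.727 units/hr ÷ 287.3563 units/mL = 6.169091 mL/hr
Volume infused so far = 6.169091 mL/hr × 1.5 hr = 9.253636 mL
Volume remaining = 87 − 9.253636 = 77.74636 mL
New rate:
Dose = 18 units/kg/hr × 88.63636 kg = 1595.455 units/hr
Rate = 1595.455 units/hr ÷ 287.3563 units/mL = 5.552182 mL/hr
Time remaining = 77.74636 mL ÷ 5.552182 mL/hr = 14.00285 hr

14.0 hours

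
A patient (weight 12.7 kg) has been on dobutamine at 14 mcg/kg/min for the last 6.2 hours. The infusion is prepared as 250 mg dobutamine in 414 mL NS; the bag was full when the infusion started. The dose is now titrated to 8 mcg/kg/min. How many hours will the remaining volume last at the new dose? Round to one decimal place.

Initial rate:
Dose = 14 mcg/kg/min × 12.7 kg = 177.8 mcg/min
177.8 mcg/min × 60 min/hr = 10668 mcg/hr
Concentration = 250 mg ÷ 414 mL = 0.6038647 mg/mL = 603.8647 mcg/mL
Rate = 10668 mcg/hr ÷ 603.8647 mcg/mL = 17.66621 mL/hr
Volume infused so far = 17.66621 mL/hr × 6.2 hr = 109.5305 mL
Volume remaining = 414 − 109.5305 = 304.4695 mL
New rate:
Dose = 8 mcg/kg/min × 12.7 kg = 101.6 mcg/min
101.6 mcg/min × 60 min/hr = 6096 mcg/hr
Rate = 6096 mcg/hr ÷ 603.8647 mcg/mL = 10.09498 mL/hr
Time remaining = 304.4695 mL ÷ 10.09498 mL/hr = 30.1605 hr

30.2 hours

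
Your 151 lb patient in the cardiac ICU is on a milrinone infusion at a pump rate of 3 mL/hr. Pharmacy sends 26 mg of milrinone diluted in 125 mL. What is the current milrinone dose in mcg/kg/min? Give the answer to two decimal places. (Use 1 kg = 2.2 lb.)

Weight = 151 lb ÷ 2.2 lb/kg = 68.63636 kg
Concentration = 26 mg ÷ 125 mL = 0.208 mg/mL = 208 mcg/mL
Drug rate = 3 mL/hr × 208 mcg/mL = 624 mcg/hr
624 mcg/hr ÷ 60 min/hr = 10.4 mcg/min
10.4 mcg/min ÷ 68.63636 kg = 0.1515232 mcg/kg/min

0.15 mcg/kg/min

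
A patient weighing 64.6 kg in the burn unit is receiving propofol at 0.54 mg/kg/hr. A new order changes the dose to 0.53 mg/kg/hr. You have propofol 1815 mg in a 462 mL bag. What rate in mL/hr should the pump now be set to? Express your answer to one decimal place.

Dose = 0.53 mg/kg/hr × 64.6 kg = 34.238 mg/hr
Concentration = 1815 mg ÷ 462 mL = 3.928571 mg/mL
Rate = 34.238 mg/hr ÷ 3.928571 mg/mL = 8.715127 mL/hr

8.7 mL/hr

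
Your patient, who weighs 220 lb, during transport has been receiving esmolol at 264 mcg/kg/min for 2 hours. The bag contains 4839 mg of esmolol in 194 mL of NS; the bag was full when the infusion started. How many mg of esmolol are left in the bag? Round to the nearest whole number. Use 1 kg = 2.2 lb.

Weight = 220 lb ÷ 2.2 lb/kg = 100 kg
Dose = 264 mcg/kg/min × 100 kg = 26400 mcg/min
26400 mcg/min × 60 min/hr = 1584000 mcg/hr
Concentration = 4839 mg ÷ 194 mL = 24.9433 mg/mL = 24943.3 mcg/mL
Rate = 1584000 mcg/hr ÷ 24943.3 mcg/mL = 63.50403 mL/hr
Volume infused = 63.50403 mL/hr × 2 hr = 127.0081 mL
Volume remaining = 194 − 127.0081 = 66.99194 mL
Drug remaining = 66.99194 mL × 24943.3 mcg/mL = 1671000 mcg = 1671 mg

1671 mg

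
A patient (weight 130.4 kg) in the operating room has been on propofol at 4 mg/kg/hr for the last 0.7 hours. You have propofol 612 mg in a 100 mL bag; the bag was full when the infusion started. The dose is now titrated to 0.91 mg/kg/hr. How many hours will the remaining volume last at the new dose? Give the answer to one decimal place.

Initial rate:
Dose = 4 mg/kg/hr × 130.4 kg = 521.6 mg/hr
Concentration = 612 mg ÷ 100 mL = 6.12 mg/mL
Rate = 521.6 mg/hr ÷ 6.12 mg/mL = 85.22876 mL/hr
Volume infused so far = 85.22876 mL/hr × 0.7 hr = 59.66013 mL
Volume remaining = 100 − 59.66013 = 40.33987 mL
New rate:
Dose = 0.91 mg/kg/hr × 130.4 kg = 118.664 mg/hr
Rate = 118.664 mg/hr ÷ 6.12 mg/mL = 19.38954 mL/hr
Time remaining = 40.33987 mL ÷ 19.38954 mL/hr = 2.080496 hr

2.1 hours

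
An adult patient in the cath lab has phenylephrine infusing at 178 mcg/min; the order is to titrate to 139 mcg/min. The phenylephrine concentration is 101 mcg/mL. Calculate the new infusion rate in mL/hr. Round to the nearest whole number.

139 mcg/min × 60 min/hr = 8340 mcg/hr
Rate = 8340 mcg/hr ÷ 101 mcg/mL = 82.57426 mL/hr

83 mL/hr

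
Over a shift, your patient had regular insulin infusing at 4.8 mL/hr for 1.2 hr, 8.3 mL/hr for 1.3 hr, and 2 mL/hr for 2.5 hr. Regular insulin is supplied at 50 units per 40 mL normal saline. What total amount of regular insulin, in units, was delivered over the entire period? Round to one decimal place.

26.9 units

Concentration = 50 units ÷ 40 mL = 1.25 units/mL
Stage 1: 4.8 mL/hr × 1.2 hr = 5.76 mL → 5.76 mL × 1.25 units/mL = 7.2 units
Stage 2: 8.3 mL/hr × 1.3 hr = 10.79 mL → 10.79 mL × 1.25 units/mL = 13.4875 units
Stage 3: 2 mL/hr × 2.5 hr = 5 mL → 5 mL × 1.25 units/mL = 6.25 units
Total = 7.2 + 13.4875 + 6.25 = 26.9375 units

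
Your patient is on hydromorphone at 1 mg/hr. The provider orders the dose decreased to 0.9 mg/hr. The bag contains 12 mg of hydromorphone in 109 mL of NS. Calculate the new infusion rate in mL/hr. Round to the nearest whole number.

Concentration = 12 mg ÷ 109 mL = 0.1100917 mg/mL
Rate = 0.9 mg/hr ÷ 0.1100917 mg/mL = 8.175 mL/hr

8 mL/hr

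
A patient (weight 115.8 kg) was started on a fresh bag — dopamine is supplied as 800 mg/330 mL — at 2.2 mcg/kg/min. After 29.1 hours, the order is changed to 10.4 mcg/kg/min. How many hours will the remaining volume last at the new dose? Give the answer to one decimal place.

4.9 hours

Initial rate:
Dose = 2.2 mcg/kg/min × 115.8 kg = 254.76 mcg/min
254.76 mcg/min × 60 min/hr = 15285.6 mcg/hr
Concentration = 800 mg ÷ 330 mL = 2.424242 mg/mL = 2424.242 mcg/mL
Rate = 15285.6 mcg/hr ÷ 2424.242 mcg/mL = 6.30531 mL/hr
Volume infused so far = 6.30531 mL/hr × 29.1 hr = 183.4845 mL
Volume remaining = 330 − 183.4845 = 146.5155 mL
New rate:
Dose = 10.4 mcg/kg/min × 115.8 kg = 1204.32 mcg/min
1204.32 mcg/min × 60 min/hr = 72259.2 mcg/hr
Rate = 72259.2 mcg/hr ÷ 2424.242 mcg/mL = 29.80692 mL/hr
Time remaining = 146.5155 mL ÷ 29.80692 mL/hr = 4.915485 hr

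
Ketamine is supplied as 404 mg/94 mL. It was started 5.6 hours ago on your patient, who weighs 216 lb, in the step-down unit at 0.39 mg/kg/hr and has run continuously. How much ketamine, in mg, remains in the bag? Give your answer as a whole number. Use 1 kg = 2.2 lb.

190 mg

Weight = 216 lb ÷ 2.2 lb/kg = 98.18182 kg
Dose = 0.39 mg/kg/hr × 98.18182 kg = 38.29091 mg/hr
Concentration = 404 mg ÷ 94 mL = 4.297872 mg/mL
Rate = 38.29091 mg/hr ÷ 4.297872 mg/mL = 8.909271 mL/hr
Volume infused = 8.909271 mL/hr × 5.6 hr = 49.89192 mL
Volume remaining = 94 − 49.89192 = 44.10808 mL
Drug remaining = 44.10808 mL × 4.297872 mg/mL = 189.5709 mg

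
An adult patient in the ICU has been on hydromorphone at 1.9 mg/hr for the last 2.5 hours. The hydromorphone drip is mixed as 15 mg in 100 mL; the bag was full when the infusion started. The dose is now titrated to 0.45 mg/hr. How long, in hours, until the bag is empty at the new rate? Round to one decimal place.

Initial rate:
Concentration = 15 mg ÷ 100 mL = 0.15 mg/mL
Rate = 1.9 mg/hr ÷ 0.15 mg/mL = 12.66667 mL/hr
Volume infused so far = 12.66667 mL/hr × 2.5 hr = 31.66667 mL
Volume remaining = 100 − 31.66667 = 68.33333 mL
New rate:
Rate = 0.45 mg/hr ÷ 0.15 mg/mL = 3 mL/hr
Time remaining = 68.33333 mL ÷ 3 mL/hr = 22.77778 hr

22.8 hours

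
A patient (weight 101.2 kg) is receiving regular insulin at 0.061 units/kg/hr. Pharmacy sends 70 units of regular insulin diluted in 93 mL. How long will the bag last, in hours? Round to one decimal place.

Dose = 0.061 units/kg/hr × 101.2 kg = 6.1732 units/hr
Concentration = 70 units ÷ 93 mL = 0.7526882 units/mL
Rate = 6.1732 units/hr ÷ 0.7526882 units/mL = 8.201537 mL/hr
Duration = 93 mL ÷ 8.201537 mL/hr = 11.33934 hr

11.3 hours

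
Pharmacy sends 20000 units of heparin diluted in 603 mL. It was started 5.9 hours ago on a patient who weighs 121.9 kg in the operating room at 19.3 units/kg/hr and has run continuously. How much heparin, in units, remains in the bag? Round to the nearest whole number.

Dose = 19.3 units/kg/hr × 121.9 kg = 2352.67 units/hr
Concentration = 20000 units ÷ 603 mL = 33.1675 units/mL
Rate = 2352.67 units/hr ÷ 33.1675 units/mL = 70.933 mL/hr
Volume infused = 70.933 mL/hr × 5.9 hr = 418.5047 mL
Volume remaining = 603 − 418.5047 = 184.4953 mL
Drug remaining = 184.4953 mL × 33.1675 units/mL = 6119.247 units

6119 units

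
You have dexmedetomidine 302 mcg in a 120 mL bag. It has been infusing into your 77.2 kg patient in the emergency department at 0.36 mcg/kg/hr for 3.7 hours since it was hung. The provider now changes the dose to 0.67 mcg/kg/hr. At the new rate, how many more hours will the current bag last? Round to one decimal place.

Initial rate:
Dose = 0.36 mcg/kg/hr × 77.2 kg = 27.792 mcg/hr
Concentration = 302 mcg ÷ 120 mL = 2.516667 mcg/mL
Rate = 27.792 mcg/hr ÷ 2.516667 mcg/mL = 11.04318 mL/hr
Volume infused so far = 11.04318 mL/hr × 3.7 hr = 40.85976 mL
Volume remaining = 120 − 40.85976 = 79.14024 mL
New rate:
Dose = 0.67 mcg/kg/hr × 77.2 kg = 51.724 mcg/hr
Rate = 51.724 mcg/hr ÷ 2.516667 mcg/mL = 20.55258 mL/hr
Time remaining = 79.14024 mL ÷ 20.55258 mL/hr = 3.850623 hr

3.9 hours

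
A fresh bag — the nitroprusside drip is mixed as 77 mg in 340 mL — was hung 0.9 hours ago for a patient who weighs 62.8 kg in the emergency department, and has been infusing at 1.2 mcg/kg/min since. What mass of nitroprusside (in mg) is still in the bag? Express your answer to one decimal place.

Dose = 1.2 mcg/kg/min × 62.8 kg = 75.36 mcg/min
75.36 mcg/min × 60 min/hr = 4521.6 mcg/hr
Concentration = 77 mg ÷ 340 mL = 0.2264706 mg/mL = 226.4706 mcg/mL
Rate = 4521.6 mcg/hr ÷ 226.4706 mcg/mL = 19.96551 mL/hr
Volume infused = 19.96551 mL/hr × 0.9 hr = 17.96896 mL
Volume remaining = 340 − 17.96896 = 322.031 mL
Drug remaining = 322.031 mL × 226.4706 mcg/mL = 72930.56 mcg = 72.93056 mg

72.9 mg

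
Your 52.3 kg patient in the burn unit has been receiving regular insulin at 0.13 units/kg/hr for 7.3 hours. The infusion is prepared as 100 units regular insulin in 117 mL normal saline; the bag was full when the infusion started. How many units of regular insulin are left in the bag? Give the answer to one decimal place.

50.4 units

Dose = 0.13 units/kg/hr × 52.3 kg = 6.799 units/hr
Concentration = 100 units ÷ 117 mL = 0.8547009 units/mL
Rate = 6.799 units/hr ÷ 0.8547009 units/mL = 7.95483 mL/hr
Volume infused = 7.95483 mL/hr × 7.3 hr = 58.07026 mL
Volume remaining = 117 − 58.07026 = 58.92974 mL
Drug remaining = 58.92974 mL × 0.8547009 units/mL = 50.3673 units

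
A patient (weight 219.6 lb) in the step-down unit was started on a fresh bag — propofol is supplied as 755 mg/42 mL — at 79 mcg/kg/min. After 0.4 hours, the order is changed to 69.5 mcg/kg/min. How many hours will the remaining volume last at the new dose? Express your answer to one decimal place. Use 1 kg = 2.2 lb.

Initial rate:
Weight = 219.6 lb ÷ 2.2 lb/kg = 99.81818 kg
Dose = 79 mcg/kg/min × 99.81818 kg = 7885.636 mcg/min
7885.636 mcg/min × 60 min/hr = 473138.2 mcg/hr
Concentration = 755 mg ÷ 42 mL = 17.97619 mg/mL = 17976.19 mcg/mL
Rate = 473138.2 mcg/hr ÷ 17976.19 mcg/mL = 26.32027 mL/hr
Volume infused so far = 26.32027 mL/hr × 0.4 hr = 10.52811 mL
Volume remaining = 42 − 10.52811 = 31.47189 mL
New rate:
Dose = 69.5 mcg/kg/min × 99.81818 kg = 6937.364 mcg/min
6937.364 mcg/min × 60 min/hr = 416241.8 mcg/hr
Rate = 416241.8 mcg/hr ÷ 17976.19 mcg/mL = 23.15517 mL/hr
Time remaining = 31.47189 mL ÷ 23.15517 mL/hr = 1.359173 hr

1.4 hours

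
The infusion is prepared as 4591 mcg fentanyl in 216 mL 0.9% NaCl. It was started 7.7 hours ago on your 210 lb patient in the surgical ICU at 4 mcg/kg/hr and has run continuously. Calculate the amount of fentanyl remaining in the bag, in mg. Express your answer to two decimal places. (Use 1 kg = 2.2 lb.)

1.65 mg

Weight = 210 lb ÷ 2.2 lb/kg = 95.45455 kg
Dose = 4 mcg/kg/hr × 95.45455 kg = 381.8182 mcg/hr
Concentration = 4591 mcg ÷ 216 mL = 21.25463 mcg/mL
Rate = 381.8182 mcg/hr ÷ 21.25463 mcg/mL = 17.964 mL/hr
Volume infused = 17.964 mL/hr × 7.7 hr = 138.3228 mL
Volume remaining = 216 − 138.3228 = 77.67719 mL
Drug remaining = 77.67719 mL × 21.25463 mcg/mL = 1651 mcg = 1.651 mg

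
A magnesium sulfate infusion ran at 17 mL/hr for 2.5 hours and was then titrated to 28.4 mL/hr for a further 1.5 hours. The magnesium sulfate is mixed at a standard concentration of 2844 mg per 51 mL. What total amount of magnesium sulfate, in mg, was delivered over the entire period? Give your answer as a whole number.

4746 mg

Concentration = 2844 mg ÷ 51 mL = 55.76471 mg/mL
Stage 1: 17 mL/hr × 2.5 hr = 42.5 mL → 42.5 mL × 55.76471 mg/mL = 2370 mg
Stage 2: 28.4 mL/hr × 1.5 hr = 42.6 mL → 42.6 mL × 55.76471 mg/mL = 2375.576 mg
Total = 2370 + 2375.576 = 4745.576 mg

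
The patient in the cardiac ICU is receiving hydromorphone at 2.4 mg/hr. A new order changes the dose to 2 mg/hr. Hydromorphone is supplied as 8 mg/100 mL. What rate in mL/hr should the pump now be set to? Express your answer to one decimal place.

25.0 mL/hr

Concentration = 8 mg ÷ 100 mL = 0.08 mg/mL
Rate = 2 mg/hr ÷ 0.08 mg/mL = 25 mL/hr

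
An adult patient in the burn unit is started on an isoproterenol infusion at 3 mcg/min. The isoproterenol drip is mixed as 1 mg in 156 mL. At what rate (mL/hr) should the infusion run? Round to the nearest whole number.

28 mL/hr

3 mcg/min × 60 min/hr = 180 mcg/hr
Concentration = 1 mg ÷ 156 mL = 0.006410256 mg/mL = 6.410256 mcg/mL
Rate = 180 mcg/hr ÷ 6.410256 mcg/mL = 28.08 mL/hr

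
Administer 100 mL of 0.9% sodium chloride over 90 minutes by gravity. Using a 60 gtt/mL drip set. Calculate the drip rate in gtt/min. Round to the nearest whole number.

67 gtt/min

100 mL ÷ (90 min) = 1.111111 mL/min
1.111111 mL/min × 60 gtt/mL = 66.66667 gtt/min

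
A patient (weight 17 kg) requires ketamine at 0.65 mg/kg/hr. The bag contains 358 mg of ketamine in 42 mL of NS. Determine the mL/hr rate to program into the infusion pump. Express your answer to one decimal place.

1.3 mL/hr

Dose = 0.65 mg/kg/hr × 17 kg = 11.05 mg/hr
Concentration = 358 mg ÷ 42 mL = 8.52381 mg/mL
Rate = 11.05 mg/hr ÷ 8.52381 mg/mL = 1.296369 mL/hr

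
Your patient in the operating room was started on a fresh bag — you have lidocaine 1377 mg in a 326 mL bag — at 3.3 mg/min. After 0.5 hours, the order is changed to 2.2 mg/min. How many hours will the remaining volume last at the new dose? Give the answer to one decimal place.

Initial rate:
3.3 mg/min × 60 min/hr = 198 mg/hr
Concentration = 1377 mg ÷ 326 mL = 4.223926 mg/mL
Rate = 198 mg/hr ÷ 4.223926 mg/mL = 46.87582 mL/hr
Volume infused so far = 46.87582 mL/hr × 0.5 hr = 23.43791 mL
Volume remaining = 326 − 23.43791 = 302.5621 mL
New rate:
2.2 mg/min × 60 min/hr = 132 mg/hr
Rate = 132 mg/hr ÷ 4.223926 mg/mL = 31.25054 mL/hr
Time remaining = 302.5621 mL ÷ 31.25054 mL/hr = 9.681818 hr

9.7 hours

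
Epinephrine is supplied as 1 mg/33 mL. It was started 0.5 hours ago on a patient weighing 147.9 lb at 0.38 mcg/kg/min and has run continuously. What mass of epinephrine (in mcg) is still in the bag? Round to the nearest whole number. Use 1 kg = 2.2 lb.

Weight = 147.9 lb ÷ 2.2 lb/kg = 67.22727 kg
Dose = 0.38 mcg/kg/min × 67.22727 kg = 25.54636 mcg/min
25.54636 mcg/min × 60 min/hr = 1532.782 mcg/hr
Concentration = 1 mg ÷ 33 mL = 0.03030303 mg/mL = 30.30303 mcg/mL
Rate = 1532.782 mcg/hr ÷ 30.30303 mcg/mL = 50.5818 mL/hr
Volume infused = 50.5818 mL/hr × 0.5 hr = 25.2909 mL
Volume remaining = 33 − 25.2909 = 7.7091 mL
Drug remaining = 7.7091 mL × 30.30303 mcg/mL = 233.6091 mcg

234 mcg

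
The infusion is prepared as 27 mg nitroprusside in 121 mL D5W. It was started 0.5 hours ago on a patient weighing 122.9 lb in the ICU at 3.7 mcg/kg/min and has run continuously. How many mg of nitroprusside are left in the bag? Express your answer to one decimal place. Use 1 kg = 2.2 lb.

20.8 mg

Weight = 122.9 lb ÷ 2.2 lb/kg = 55.86364 kg
Dose = 3.7 mcg/kg/min × 55.86364 kg = 206.6955 mcg/min
206.6955 mcg/min × 60 min/hr = 12401.73 mcg/hr
Concentration = 27 mg ÷ 121 mL = 0.2231405 mg/mL = 223.1405 mcg/mL
Rate = 12401.73 mcg/hr ÷ 223.1405 mcg/mL = 55.57811 mL/hr
Volume infused = 55.57811 mL/hr × 0.5 hr = 27.78906 mL
Volume remaining = 121 − 27.78906 = 93.21094 mL
Drug remaining = 93.21094 mL × 223.1405 mcg/mL = 20799.14 mcg = 20.79914 mg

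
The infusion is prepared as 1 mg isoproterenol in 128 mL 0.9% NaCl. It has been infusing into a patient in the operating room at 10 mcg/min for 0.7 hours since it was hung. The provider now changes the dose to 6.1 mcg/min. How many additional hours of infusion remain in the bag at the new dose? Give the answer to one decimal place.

1.6 hours

Initial rate:
10 mcg/min × 60 min/hr = 600 mcg/hr
Concentration = 1 mg ÷ 128 mL = 0.0078125 mg/mL = 7.8125 mcg/mL
Rate = 600 mcg/hr ÷ 7.8125 mcg/mL = 76.8 mL/hr
Volume infused so far = 76.8 mL/hr × 0.7 hr = 53.76 mL
Volume remaining = 128 − 53.76 = 74.24 mL
New rate:
6.1 mcg/min × 60 min/hr = 366 mcg/hr
Rate = 366 mcg/hr ÷ 7.8125 mcg/mL = 46.848 mL/hr
Time remaining = 74.24 mL ÷ 46.848 mL/hr = 1.584699 hr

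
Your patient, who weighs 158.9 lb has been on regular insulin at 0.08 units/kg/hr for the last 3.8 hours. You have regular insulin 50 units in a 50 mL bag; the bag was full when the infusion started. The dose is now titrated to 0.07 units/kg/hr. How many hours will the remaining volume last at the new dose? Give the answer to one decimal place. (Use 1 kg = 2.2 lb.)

5.5 hours

Initial rate:
Weight = 158.9 lb ÷ 2.2 lb/kg = 72.22727 kg
Dose = 0.08 units/kg/hr × 72.22727 kg = 5.778182 units/hr
Concentration = 50 units ÷ 50 mL = 1 units/mL
Rate = 5.778182 units/hr ÷ 1 units/mL = 5.778182 mL/hr
Volume infused so far = 5.778182 mL/hr × 3.8 hr = 21.95709 mL
Volume remaining = 50 − 21.95709 = 28.04291 mL
New rate:
Dose = 0.07 units/kg/hr × 72.22727 kg = 5.055909 units/hr
Rate = 5.055909 units/hr ÷ 1 units/mL = 5.055909 mL/hr
Time remaining = 28.04291 mL ÷ 5.055909 mL/hr = 5.546561 hr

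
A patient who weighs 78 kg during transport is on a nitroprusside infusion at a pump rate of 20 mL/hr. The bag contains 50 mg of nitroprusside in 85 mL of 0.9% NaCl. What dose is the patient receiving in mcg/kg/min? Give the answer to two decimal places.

Concentration = 50 mg ÷ 85 mL = 0.5882353 mg/mL = 588.2353 mcg/mL
Drug rate = 20 mL/hr × 588.2353 mcg/mL = 11764.71 mcg/hr
11764.71 mcg/hr ÷ 60 min/hr = 196.0784 mcg/min
196.0784 mcg/min ÷ 78 kg = 2.513826 mcg/kg/min

2.51 mcg/kg/min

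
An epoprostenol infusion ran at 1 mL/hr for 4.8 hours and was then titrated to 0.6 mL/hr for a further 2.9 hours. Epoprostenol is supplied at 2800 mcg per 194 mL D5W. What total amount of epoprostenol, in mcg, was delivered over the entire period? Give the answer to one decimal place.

Concentration = 2800 mcg ÷ 194 mL = 14.43299 mcg/mL
Stage 1: 1 mL/hr × 4.8 hr = 4.8 mL → 4.8 mL × 14.43299 mcg/mL = 69.27835 mcg
Stage 2: 0.6 mL/hr × 2.9 hr = 1.74 mL → 1.74 mL × 14.43299 mcg/mL = 25.1134 mcg
Total = 69.27835 + 25.1134 = 94.39175 mcg

94.4 mcg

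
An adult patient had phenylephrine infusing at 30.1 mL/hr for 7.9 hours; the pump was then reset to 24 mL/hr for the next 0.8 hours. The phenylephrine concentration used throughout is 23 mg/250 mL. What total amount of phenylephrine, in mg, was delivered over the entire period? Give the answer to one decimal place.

Concentration = 23 mg ÷ 250 mL = 0.092 mg/mL
Stage 1: 30.1 mL/hr × 7.9 hr = 237.79 mL → 237.79 mL × 0.092 mg/mL = 21.87668 mg
Stage 2: 24 mL/hr × 0.8 hr = 19.2 mL → 19.2 mL × 0.092 mg/mL = 1.7664 mg
Total = 21.87668 + 1.7664 = 23.64308 mg

23.6 mg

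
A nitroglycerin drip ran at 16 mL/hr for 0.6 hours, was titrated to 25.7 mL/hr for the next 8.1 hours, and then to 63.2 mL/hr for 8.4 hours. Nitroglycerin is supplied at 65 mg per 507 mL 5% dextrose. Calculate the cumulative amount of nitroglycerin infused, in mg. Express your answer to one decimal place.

Concentration = 65 mg ÷ 507 mL = 0.1282051 mg/mL
Stage 1: 16 mL/hr × 0.6 hr = 9.6 mL → 9.6 mL × 0.1282051 mg/mL = 1.230769 mg
Stage 2: 25.7 mL/hr × 8.1 hr = 208.17 mL → 208.17 mL × 0.1282051 mg/mL = 26.68846 mg
Stage 3: 63.2 mL/hr × 8.4 hr = 530.88 mL → 530.88 mL × 0.1282051 mg/mL = 68.06154 mg
Total = 1.230769 + 26.68846 + 68.06154 = 95.98077 mg

96.0 mg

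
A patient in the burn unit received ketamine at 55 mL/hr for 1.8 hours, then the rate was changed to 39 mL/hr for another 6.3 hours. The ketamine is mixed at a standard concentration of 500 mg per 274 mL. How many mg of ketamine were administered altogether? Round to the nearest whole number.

Concentration = 500 mg ÷ 274 mL = 1.824818 mg/mL
Stage 1: 55 mL/hr × 1.8 hr = 99 mL → 99 mL × 1.824818 mg/mL = 180.6569 mg
Stage 2: 39 mL/hr × 6.3 hr = 245.7 mL → 245.7 mL × 1.824818 mg/mL = 448.3577 mg
Total = 180.6569 + 448.3577 = 629.0146 mg

629 mg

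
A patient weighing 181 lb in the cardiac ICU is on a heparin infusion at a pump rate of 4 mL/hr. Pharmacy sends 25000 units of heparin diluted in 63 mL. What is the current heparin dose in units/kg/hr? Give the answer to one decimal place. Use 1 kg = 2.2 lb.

Weight = 181 lb ÷ 2.2 lb/kg = 82.27273 kg
Concentration = 25000 units ÷ 63 mL = 396.8254 units/mL
Drug rate = 4 mL/hr × 396.8254 units/mL = 1587.302 units/hr
1587.302 units/hr ÷ 82.27273 kg = 19.29317 units/kg/hr

19.3 units/kg/hr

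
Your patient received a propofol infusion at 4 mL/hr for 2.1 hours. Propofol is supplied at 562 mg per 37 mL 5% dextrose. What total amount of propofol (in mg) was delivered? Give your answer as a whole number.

Concentration = 562 mg ÷ 37 mL = 15.18919 mg/mL = 15189.19 mcg/mL
Drug rate = 4 mL/hr × 15189.19 mcg/mL = 60756.76 mcg/hr
Total = 60756.76 mcg/hr × 2.1 hr = 127589.2 mcg = 127.5892 mg

128 mg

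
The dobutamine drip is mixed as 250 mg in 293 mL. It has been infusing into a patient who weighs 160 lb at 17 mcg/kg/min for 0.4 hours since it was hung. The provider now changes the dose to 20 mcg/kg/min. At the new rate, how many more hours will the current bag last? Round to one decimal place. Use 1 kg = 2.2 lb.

Initial rate:
Weight = 160 lb ÷ 2.2 lb/kg = 72.72727 kg
Dose = 17 mcg/kg/min × 72.72727 kg = 1236.364 mcg/min
1236.364 mcg/min × 60 min/hr = 74181.82 mcg/hr
Concentration = 250 mg ÷ 293 mL = 0.8532423 mg/mL = 853.2423 mcg/mL
Rate = 74181.82 mcg/hr ÷ 853.2423 mcg/mL = 86.94109 mL/hr
Volume infused so far = 86.94109 mL/hr × 0.4 hr = 34.77644 mL
Volume remaining = 293 − 34.77644 = 258.2236 mL
New rate:
Dose = 20 mcg/kg/min × 72.72727 kg = 1454.545 mcg/min
1454.545 mcg/min × 60 min/hr = 87272.73 mcg/hr
Rate = 87272.73 mcg/hr ÷ 853.2423 mcg/mL = 102.2836 mL/hr
Time remaining = 258.2236 mL ÷ 102.2836 mL/hr = 2.524583 hr

2.5 hours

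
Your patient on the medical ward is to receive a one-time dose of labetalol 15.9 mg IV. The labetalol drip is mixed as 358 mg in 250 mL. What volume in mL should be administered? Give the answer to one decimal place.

Concentration = 358 mg ÷ 250 mL = 1.432 mg/mL
Volume = 15.9 mg ÷ 1.432 mg/mL = 11.10335 mL

11.1 mL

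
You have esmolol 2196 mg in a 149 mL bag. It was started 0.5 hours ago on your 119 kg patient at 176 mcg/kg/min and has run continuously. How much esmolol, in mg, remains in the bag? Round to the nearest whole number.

1568 mg

Dose = 176 mcg/kg/min × 119 kg = 20944 mcg/min
20944 mcg/min × 60 min/hr = 1256640 mcg/hr
Concentration = 2196 mg ÷ 149 mL = 14.73826 mg/mL = 14738.26 mcg/mL
Rate = 1256640 mcg/hr ÷ 14738.26 mcg/mL = 85.26383 mL/hr
Volume infused = 85.26383 mL/hr × 0.5 hr = 42.63191 mL
Volume remaining = 149 − 42.63191 = 106.3681 mL
Drug remaining = 106.3681 mL × 14738.26 mcg/mL = 1567680 mcg = 1567.68 mg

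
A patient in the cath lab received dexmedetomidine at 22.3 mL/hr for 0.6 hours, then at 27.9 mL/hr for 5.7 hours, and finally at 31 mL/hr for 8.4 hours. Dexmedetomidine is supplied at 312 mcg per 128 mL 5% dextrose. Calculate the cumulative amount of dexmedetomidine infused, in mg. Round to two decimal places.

1.05 mg

Concentration = 312 mcg ÷ 128 mL = 2.4375 mcg/mL
Stage 1: 22.3 mL/hr × 0.6 hr = 13.38 mL → 13.38 mL × 2.4375 mcg/mL = 32.61375 mcg
Stage 2: 27.9 mL/hr × 5.7 hr = 159.03 mL → 159.03 mL × 2.4375 mcg/mL = 387.6356 mcg
Stage 3: 31 mL/hr × 8.4 hr = 260.4 mL → 260.4 mL × 2.4375 mcg/mL = 634.725 mcg
Total = 32.61375 + 387.6356 + 634.725 = 1054.974 mcg = 1.054974 mg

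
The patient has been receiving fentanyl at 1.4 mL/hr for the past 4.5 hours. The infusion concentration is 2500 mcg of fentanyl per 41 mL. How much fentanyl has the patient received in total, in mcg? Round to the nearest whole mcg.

Concentration = 2500 mcg ÷ 41 mL = 60.97561 mcg/mL
Drug rate = 1.4 mL/hr × 60.97561 mcg/mL = 85.36585 mcg/hr
Total = 85.36585 mcg/hr × 4.5 hr = 384.1463 mcg

384 mcg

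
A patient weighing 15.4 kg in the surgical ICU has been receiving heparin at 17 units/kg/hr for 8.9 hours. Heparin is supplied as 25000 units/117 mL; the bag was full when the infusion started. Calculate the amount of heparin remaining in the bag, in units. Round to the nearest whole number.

22670 units

Dose = 17 units/kg/hr × 15.4 kg = 261.8 units/hr
Concentration = 25000 units ÷ 117 mL = 213.6752 units/mL
Rate = 261.8 units/hr ÷ 213.6752 units/mL = 1.225224 mL/hr
Volume infused = 1.225224 mL/hr × 8.9 hr = 10.90449 mL
Volume remaining = 117 − 10.90449 = 106.0955 mL
Drug remaining = 106.0955 mL × 213.6752 units/mL = 22669.98 units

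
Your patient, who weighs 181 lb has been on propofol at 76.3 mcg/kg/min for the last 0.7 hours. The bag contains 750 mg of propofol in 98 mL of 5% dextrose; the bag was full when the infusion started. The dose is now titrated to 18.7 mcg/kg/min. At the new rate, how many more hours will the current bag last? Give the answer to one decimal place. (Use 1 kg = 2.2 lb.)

Initial rate:
Weight = 181 lb ÷ 2.2 lb/kg = 82.27273 kg
Dose = 76.3 mcg/kg/min × 82.27273 kg = 6277.409 mcg/min
6277.409 mcg/min × 60 min/hr = 376644.5 mcg/hr
Concentration = 750 mg ÷ 98 mL = 7.653061 mg/mL = 7653.061 mcg/mL
Rate = 376644.5 mcg/hr ÷ 7653.061 mcg/mL = 49.21489 mL/hr
Volume infused so far = 49.21489 mL/hr × 0.7 hr = 34.45042 mL
Volume remaining = 98 − 34.45042 = 63.54958 mL
New rate:
Dose = 18.7 mcg/kg/min × 82.27273 kg = 1538.5 mcg/min
1538.5 mcg/min × 60 min/hr = 92310 mcg/hr
Rate = 92310 mcg/hr ÷ 7653.061 mcg/mL = 12.06184 mL/hr
Time remaining = 63.54958 mL ÷ 12.06184 mL/hr = 5.268647 hr

5.3 hours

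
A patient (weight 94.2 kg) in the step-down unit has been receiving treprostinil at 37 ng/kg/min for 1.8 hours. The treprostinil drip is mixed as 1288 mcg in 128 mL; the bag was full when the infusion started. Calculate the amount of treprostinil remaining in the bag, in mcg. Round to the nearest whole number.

912 mcg

Dose = 37 ng/kg/min × 94.2 kg = 3485.4 ng/min
3485.4 ng/min × 60 min/hr = 209124 ng/hr
Concentration = 1288 mcg ÷ 128 mL = 10.0625 mcg/mL = 10062.5 ng/mL
Rate = 209124 ng/hr ÷ 10062.5 ng/mL = 20.78251 mL/hr
Volume infused = 20.78251 mL/hr × 1.8 hr = 37.40852 mL
Volume remaining = 128 − 37.40852 = 90.59148 mL
Drug remaining = 90.59148 mL × 10062.5 ng/mL = 911576.8 ng = 911.5768 mcg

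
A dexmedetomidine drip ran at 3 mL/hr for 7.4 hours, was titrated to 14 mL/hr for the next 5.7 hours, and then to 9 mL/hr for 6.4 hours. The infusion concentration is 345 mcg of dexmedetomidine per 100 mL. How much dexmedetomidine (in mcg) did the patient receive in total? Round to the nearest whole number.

Concentration = 345 mcg ÷ 100 mL = 3.45 mcg/mL
Stage 1: 3 mL/hr × 7.4 hr = 22.2 mL → 22.2 mL × 3.45 mcg/mL = 76.59 mcg
Stage 2: 14 mL/hr × 5.7 hr = 79.8 mL → 79.8 mL × 3.45 mcg/mL = 275.31 mcg
Stage 3: 9 mL/hr × 6.4 hr = 57.6 mL → 57.6 mL × 3.45 mcg/mL = 198.72 mcg
Total = 76.59 + 275.31 + 198.72 = 550.62 mcg

551 mcg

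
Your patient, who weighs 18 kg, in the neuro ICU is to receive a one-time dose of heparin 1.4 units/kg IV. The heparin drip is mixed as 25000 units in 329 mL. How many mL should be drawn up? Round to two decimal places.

Dose = 1.4 units/kg × 18 kg = 25.2 units
Concentration = 25000 units ÷ 329 mL = 75.98784 units/mL
Volume = 25.2 units ÷ 75.98784 units/mL = 0.331632 mL

0.33 mL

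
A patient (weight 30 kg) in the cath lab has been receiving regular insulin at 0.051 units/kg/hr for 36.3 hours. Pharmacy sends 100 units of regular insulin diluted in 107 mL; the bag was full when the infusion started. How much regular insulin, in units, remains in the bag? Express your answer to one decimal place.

44.5 units

Dose = 0.051 units/kg/hr × 30 kg = 1.53 units/hr
Concentration = 100 units ÷ 107 mL = 0.9345794 units/mL
Rate = 1.53 units/hr ÷ 0.9345794 units/mL = 1.6371 mL/hr
Volume infused = 1.6371 mL/hr × 36.3 hr = 59.42673 mL
Volume remaining = 107 − 59.42673 = 47.57327 mL
Drug remaining = 47.57327 mL × 0.9345794 units/mL = 44.461 units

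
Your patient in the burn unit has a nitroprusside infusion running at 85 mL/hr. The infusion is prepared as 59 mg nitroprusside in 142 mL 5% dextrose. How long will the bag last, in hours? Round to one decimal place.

1.7 hours

Duration = 142 mL ÷ 85 mL/hr = 1.670588 hr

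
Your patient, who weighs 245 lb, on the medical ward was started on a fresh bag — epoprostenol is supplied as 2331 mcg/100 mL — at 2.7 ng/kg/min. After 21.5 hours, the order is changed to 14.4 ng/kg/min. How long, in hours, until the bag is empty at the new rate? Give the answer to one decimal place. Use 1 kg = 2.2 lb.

Initial rate:
Weight = 245 lb ÷ 2.2 lb/kg = 111.3636 kg
Dose = 2.7 ng/kg/min × 111.3636 kg = 300.6818 ng/min
300.6818 ng/min × 60 min/hr = 18040.91 ng/hr
Concentration = 2331 mcg ÷ 100 mL = 23.31 mcg/mL = 23310 ng/mL
Rate = 18040.91 ng/hr ÷ 23310 ng/mL = 0.7739558 mL/hr
Volume infused so far = 0.7739558 mL/hr × 21.5 hr = 16.64005 mL
Volume remaining = 100 − 16.64005 = 83.35995 mL
New rate:
Dose = 14.4 ng/kg/min × 111.3636 kg = 1603.636 ng/min
1603.636 ng/min × 60 min/hr = 96218.18 ng/hr
Rate = 96218.18 ng/hr ÷ 23310 ng/mL = 4.127764 mL/hr
Time remaining = 83.35995 mL ÷ 4.127764 mL/hr = 20.19494 hr

20.2 hours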